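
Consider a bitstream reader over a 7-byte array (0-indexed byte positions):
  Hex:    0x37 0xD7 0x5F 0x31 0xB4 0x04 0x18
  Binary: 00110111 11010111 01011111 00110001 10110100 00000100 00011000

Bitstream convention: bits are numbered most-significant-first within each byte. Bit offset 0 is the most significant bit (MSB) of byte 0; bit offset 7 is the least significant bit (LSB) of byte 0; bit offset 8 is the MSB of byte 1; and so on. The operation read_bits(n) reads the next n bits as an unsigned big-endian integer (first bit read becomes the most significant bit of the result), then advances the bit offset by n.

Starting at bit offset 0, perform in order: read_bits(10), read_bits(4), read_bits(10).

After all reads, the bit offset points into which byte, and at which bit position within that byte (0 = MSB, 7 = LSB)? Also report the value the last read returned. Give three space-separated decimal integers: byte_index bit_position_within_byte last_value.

Answer: 3 0 863

Derivation:
Read 1: bits[0:10] width=10 -> value=223 (bin 0011011111); offset now 10 = byte 1 bit 2; 46 bits remain
Read 2: bits[10:14] width=4 -> value=5 (bin 0101); offset now 14 = byte 1 bit 6; 42 bits remain
Read 3: bits[14:24] width=10 -> value=863 (bin 1101011111); offset now 24 = byte 3 bit 0; 32 bits remain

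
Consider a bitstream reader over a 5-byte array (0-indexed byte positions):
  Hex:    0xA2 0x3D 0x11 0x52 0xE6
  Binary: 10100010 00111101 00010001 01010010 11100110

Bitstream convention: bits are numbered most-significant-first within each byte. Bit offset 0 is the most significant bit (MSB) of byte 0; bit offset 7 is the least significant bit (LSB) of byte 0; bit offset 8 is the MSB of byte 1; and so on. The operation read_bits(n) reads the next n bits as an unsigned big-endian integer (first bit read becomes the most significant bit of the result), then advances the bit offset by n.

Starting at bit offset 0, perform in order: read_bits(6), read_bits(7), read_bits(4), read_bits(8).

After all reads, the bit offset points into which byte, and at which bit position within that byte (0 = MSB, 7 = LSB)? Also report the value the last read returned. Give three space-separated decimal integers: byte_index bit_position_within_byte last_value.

Answer: 3 1 34

Derivation:
Read 1: bits[0:6] width=6 -> value=40 (bin 101000); offset now 6 = byte 0 bit 6; 34 bits remain
Read 2: bits[6:13] width=7 -> value=71 (bin 1000111); offset now 13 = byte 1 bit 5; 27 bits remain
Read 3: bits[13:17] width=4 -> value=10 (bin 1010); offset now 17 = byte 2 bit 1; 23 bits remain
Read 4: bits[17:25] width=8 -> value=34 (bin 00100010); offset now 25 = byte 3 bit 1; 15 bits remain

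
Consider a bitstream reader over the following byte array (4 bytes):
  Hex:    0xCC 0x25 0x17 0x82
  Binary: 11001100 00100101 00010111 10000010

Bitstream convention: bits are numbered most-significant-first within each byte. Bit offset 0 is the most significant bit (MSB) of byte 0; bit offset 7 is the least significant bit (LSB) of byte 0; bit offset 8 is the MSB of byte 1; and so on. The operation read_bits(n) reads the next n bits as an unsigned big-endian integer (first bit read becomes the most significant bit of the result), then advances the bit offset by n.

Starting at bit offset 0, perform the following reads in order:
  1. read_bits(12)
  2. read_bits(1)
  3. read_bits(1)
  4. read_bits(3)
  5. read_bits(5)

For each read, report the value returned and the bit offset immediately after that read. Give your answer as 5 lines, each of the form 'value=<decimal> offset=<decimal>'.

Read 1: bits[0:12] width=12 -> value=3266 (bin 110011000010); offset now 12 = byte 1 bit 4; 20 bits remain
Read 2: bits[12:13] width=1 -> value=0 (bin 0); offset now 13 = byte 1 bit 5; 19 bits remain
Read 3: bits[13:14] width=1 -> value=1 (bin 1); offset now 14 = byte 1 bit 6; 18 bits remain
Read 4: bits[14:17] width=3 -> value=2 (bin 010); offset now 17 = byte 2 bit 1; 15 bits remain
Read 5: bits[17:22] width=5 -> value=5 (bin 00101); offset now 22 = byte 2 bit 6; 10 bits remain

Answer: value=3266 offset=12
value=0 offset=13
value=1 offset=14
value=2 offset=17
value=5 offset=22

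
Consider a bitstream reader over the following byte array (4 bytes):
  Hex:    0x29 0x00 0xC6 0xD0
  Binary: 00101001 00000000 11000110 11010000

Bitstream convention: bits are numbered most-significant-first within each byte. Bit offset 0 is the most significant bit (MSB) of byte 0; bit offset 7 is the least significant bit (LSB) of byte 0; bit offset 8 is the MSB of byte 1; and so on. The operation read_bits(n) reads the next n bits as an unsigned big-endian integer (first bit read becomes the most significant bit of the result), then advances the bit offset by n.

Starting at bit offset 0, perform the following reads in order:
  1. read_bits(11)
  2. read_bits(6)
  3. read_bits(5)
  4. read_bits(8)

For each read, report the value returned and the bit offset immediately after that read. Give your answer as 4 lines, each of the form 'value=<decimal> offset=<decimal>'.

Read 1: bits[0:11] width=11 -> value=328 (bin 00101001000); offset now 11 = byte 1 bit 3; 21 bits remain
Read 2: bits[11:17] width=6 -> value=1 (bin 000001); offset now 17 = byte 2 bit 1; 15 bits remain
Read 3: bits[17:22] width=5 -> value=17 (bin 10001); offset now 22 = byte 2 bit 6; 10 bits remain
Read 4: bits[22:30] width=8 -> value=180 (bin 10110100); offset now 30 = byte 3 bit 6; 2 bits remain

Answer: value=328 offset=11
value=1 offset=17
value=17 offset=22
value=180 offset=30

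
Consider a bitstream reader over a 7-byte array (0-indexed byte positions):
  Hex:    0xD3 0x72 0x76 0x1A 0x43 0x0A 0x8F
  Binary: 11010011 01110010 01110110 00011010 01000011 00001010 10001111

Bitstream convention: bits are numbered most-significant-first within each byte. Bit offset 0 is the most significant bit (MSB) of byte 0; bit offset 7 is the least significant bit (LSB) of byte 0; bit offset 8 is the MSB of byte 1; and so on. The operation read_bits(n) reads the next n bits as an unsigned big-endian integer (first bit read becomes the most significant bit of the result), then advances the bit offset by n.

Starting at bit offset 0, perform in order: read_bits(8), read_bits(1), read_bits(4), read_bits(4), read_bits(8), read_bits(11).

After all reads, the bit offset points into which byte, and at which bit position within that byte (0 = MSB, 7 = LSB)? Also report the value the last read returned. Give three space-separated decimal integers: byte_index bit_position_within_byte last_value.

Read 1: bits[0:8] width=8 -> value=211 (bin 11010011); offset now 8 = byte 1 bit 0; 48 bits remain
Read 2: bits[8:9] width=1 -> value=0 (bin 0); offset now 9 = byte 1 bit 1; 47 bits remain
Read 3: bits[9:13] width=4 -> value=14 (bin 1110); offset now 13 = byte 1 bit 5; 43 bits remain
Read 4: bits[13:17] width=4 -> value=4 (bin 0100); offset now 17 = byte 2 bit 1; 39 bits remain
Read 5: bits[17:25] width=8 -> value=236 (bin 11101100); offset now 25 = byte 3 bit 1; 31 bits remain
Read 6: bits[25:36] width=11 -> value=420 (bin 00110100100); offset now 36 = byte 4 bit 4; 20 bits remain

Answer: 4 4 420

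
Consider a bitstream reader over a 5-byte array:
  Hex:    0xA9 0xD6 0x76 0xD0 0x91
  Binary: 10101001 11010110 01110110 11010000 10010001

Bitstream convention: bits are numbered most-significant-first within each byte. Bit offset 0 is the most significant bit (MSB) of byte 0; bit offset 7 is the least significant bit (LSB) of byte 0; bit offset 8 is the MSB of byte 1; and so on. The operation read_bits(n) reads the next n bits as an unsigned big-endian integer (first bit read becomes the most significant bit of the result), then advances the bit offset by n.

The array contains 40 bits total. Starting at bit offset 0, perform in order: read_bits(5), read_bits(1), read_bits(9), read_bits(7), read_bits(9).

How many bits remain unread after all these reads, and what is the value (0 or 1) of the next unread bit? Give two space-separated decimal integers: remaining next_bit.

Answer: 9 0

Derivation:
Read 1: bits[0:5] width=5 -> value=21 (bin 10101); offset now 5 = byte 0 bit 5; 35 bits remain
Read 2: bits[5:6] width=1 -> value=0 (bin 0); offset now 6 = byte 0 bit 6; 34 bits remain
Read 3: bits[6:15] width=9 -> value=235 (bin 011101011); offset now 15 = byte 1 bit 7; 25 bits remain
Read 4: bits[15:22] width=7 -> value=29 (bin 0011101); offset now 22 = byte 2 bit 6; 18 bits remain
Read 5: bits[22:31] width=9 -> value=360 (bin 101101000); offset now 31 = byte 3 bit 7; 9 bits remain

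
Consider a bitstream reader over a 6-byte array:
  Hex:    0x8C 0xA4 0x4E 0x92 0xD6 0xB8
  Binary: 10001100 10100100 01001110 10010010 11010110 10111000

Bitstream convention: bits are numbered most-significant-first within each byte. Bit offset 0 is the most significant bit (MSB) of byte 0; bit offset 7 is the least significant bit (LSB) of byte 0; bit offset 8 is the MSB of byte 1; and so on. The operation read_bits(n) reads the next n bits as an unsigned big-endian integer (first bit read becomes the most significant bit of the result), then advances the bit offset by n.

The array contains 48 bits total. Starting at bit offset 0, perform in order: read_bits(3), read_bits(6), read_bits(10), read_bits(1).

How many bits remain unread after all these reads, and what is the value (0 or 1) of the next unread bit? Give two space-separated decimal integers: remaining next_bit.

Read 1: bits[0:3] width=3 -> value=4 (bin 100); offset now 3 = byte 0 bit 3; 45 bits remain
Read 2: bits[3:9] width=6 -> value=25 (bin 011001); offset now 9 = byte 1 bit 1; 39 bits remain
Read 3: bits[9:19] width=10 -> value=290 (bin 0100100010); offset now 19 = byte 2 bit 3; 29 bits remain
Read 4: bits[19:20] width=1 -> value=0 (bin 0); offset now 20 = byte 2 bit 4; 28 bits remain

Answer: 28 1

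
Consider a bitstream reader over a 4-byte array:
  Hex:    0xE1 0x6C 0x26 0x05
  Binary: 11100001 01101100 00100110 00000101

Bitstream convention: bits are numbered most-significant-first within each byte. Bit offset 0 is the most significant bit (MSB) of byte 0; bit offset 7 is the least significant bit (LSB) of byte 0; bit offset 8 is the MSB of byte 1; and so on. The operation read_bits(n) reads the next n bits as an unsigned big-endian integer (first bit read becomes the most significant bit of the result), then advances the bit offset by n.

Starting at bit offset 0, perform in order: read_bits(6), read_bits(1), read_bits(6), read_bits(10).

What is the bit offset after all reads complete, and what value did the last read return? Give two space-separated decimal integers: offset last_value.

Read 1: bits[0:6] width=6 -> value=56 (bin 111000); offset now 6 = byte 0 bit 6; 26 bits remain
Read 2: bits[6:7] width=1 -> value=0 (bin 0); offset now 7 = byte 0 bit 7; 25 bits remain
Read 3: bits[7:13] width=6 -> value=45 (bin 101101); offset now 13 = byte 1 bit 5; 19 bits remain
Read 4: bits[13:23] width=10 -> value=531 (bin 1000010011); offset now 23 = byte 2 bit 7; 9 bits remain

Answer: 23 531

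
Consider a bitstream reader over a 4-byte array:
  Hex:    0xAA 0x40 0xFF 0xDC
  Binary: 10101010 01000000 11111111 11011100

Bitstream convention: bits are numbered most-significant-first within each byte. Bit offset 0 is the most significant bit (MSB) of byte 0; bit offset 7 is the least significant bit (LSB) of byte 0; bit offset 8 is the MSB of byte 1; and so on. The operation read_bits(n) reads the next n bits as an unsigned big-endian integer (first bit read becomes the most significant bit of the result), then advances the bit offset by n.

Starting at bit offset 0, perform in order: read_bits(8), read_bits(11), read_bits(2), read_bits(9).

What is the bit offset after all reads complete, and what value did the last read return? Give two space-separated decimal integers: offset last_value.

Read 1: bits[0:8] width=8 -> value=170 (bin 10101010); offset now 8 = byte 1 bit 0; 24 bits remain
Read 2: bits[8:19] width=11 -> value=519 (bin 01000000111); offset now 19 = byte 2 bit 3; 13 bits remain
Read 3: bits[19:21] width=2 -> value=3 (bin 11); offset now 21 = byte 2 bit 5; 11 bits remain
Read 4: bits[21:30] width=9 -> value=503 (bin 111110111); offset now 30 = byte 3 bit 6; 2 bits remain

Answer: 30 503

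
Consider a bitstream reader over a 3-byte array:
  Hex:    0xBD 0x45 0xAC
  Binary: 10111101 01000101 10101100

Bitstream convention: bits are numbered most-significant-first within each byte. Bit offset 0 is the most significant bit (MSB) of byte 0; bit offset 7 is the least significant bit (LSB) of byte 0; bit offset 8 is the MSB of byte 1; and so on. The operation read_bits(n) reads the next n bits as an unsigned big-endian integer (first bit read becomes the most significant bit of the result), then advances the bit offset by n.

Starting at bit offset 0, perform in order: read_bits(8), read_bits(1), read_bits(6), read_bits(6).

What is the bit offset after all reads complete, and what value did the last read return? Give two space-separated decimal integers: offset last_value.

Read 1: bits[0:8] width=8 -> value=189 (bin 10111101); offset now 8 = byte 1 bit 0; 16 bits remain
Read 2: bits[8:9] width=1 -> value=0 (bin 0); offset now 9 = byte 1 bit 1; 15 bits remain
Read 3: bits[9:15] width=6 -> value=34 (bin 100010); offset now 15 = byte 1 bit 7; 9 bits remain
Read 4: bits[15:21] width=6 -> value=53 (bin 110101); offset now 21 = byte 2 bit 5; 3 bits remain

Answer: 21 53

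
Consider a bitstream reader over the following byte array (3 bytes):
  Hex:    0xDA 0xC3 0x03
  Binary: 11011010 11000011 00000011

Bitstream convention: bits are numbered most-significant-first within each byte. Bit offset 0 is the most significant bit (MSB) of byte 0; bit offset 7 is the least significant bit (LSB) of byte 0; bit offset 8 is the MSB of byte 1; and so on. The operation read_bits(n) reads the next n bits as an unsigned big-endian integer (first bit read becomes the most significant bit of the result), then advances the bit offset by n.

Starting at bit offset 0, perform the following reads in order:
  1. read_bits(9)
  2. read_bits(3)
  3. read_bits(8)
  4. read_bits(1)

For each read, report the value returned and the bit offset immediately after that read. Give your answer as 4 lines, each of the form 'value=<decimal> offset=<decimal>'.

Answer: value=437 offset=9
value=4 offset=12
value=48 offset=20
value=0 offset=21

Derivation:
Read 1: bits[0:9] width=9 -> value=437 (bin 110110101); offset now 9 = byte 1 bit 1; 15 bits remain
Read 2: bits[9:12] width=3 -> value=4 (bin 100); offset now 12 = byte 1 bit 4; 12 bits remain
Read 3: bits[12:20] width=8 -> value=48 (bin 00110000); offset now 20 = byte 2 bit 4; 4 bits remain
Read 4: bits[20:21] width=1 -> value=0 (bin 0); offset now 21 = byte 2 bit 5; 3 bits remain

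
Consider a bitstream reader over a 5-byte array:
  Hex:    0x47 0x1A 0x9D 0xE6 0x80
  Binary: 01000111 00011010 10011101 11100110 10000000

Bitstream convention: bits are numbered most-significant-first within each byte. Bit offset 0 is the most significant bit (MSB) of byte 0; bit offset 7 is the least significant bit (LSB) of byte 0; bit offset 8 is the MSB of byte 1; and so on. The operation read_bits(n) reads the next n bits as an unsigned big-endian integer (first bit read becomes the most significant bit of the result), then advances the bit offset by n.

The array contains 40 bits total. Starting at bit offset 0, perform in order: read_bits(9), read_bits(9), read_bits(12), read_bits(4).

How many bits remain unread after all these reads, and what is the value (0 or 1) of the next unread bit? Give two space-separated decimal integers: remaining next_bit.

Answer: 6 0

Derivation:
Read 1: bits[0:9] width=9 -> value=142 (bin 010001110); offset now 9 = byte 1 bit 1; 31 bits remain
Read 2: bits[9:18] width=9 -> value=106 (bin 001101010); offset now 18 = byte 2 bit 2; 22 bits remain
Read 3: bits[18:30] width=12 -> value=1913 (bin 011101111001); offset now 30 = byte 3 bit 6; 10 bits remain
Read 4: bits[30:34] width=4 -> value=10 (bin 1010); offset now 34 = byte 4 bit 2; 6 bits remain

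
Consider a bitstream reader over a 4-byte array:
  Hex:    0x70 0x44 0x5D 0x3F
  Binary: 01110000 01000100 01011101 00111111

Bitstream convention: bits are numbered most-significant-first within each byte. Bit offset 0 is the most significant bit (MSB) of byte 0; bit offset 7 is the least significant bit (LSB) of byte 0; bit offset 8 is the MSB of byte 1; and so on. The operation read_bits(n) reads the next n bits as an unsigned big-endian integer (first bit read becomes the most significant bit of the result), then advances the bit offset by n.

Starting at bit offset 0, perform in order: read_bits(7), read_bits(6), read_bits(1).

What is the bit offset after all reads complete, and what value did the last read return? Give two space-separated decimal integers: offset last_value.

Answer: 14 1

Derivation:
Read 1: bits[0:7] width=7 -> value=56 (bin 0111000); offset now 7 = byte 0 bit 7; 25 bits remain
Read 2: bits[7:13] width=6 -> value=8 (bin 001000); offset now 13 = byte 1 bit 5; 19 bits remain
Read 3: bits[13:14] width=1 -> value=1 (bin 1); offset now 14 = byte 1 bit 6; 18 bits remain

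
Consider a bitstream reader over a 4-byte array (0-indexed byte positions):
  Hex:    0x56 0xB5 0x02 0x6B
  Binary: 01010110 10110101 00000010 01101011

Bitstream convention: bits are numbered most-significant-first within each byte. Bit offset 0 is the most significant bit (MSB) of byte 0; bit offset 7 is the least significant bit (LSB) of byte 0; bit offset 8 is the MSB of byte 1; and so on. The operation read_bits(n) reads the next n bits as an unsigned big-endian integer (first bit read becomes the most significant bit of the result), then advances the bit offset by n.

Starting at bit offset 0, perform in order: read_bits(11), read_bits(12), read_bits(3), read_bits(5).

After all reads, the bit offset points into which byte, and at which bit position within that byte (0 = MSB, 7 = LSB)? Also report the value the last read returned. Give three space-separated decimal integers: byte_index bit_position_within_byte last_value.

Answer: 3 7 21

Derivation:
Read 1: bits[0:11] width=11 -> value=693 (bin 01010110101); offset now 11 = byte 1 bit 3; 21 bits remain
Read 2: bits[11:23] width=12 -> value=2689 (bin 101010000001); offset now 23 = byte 2 bit 7; 9 bits remain
Read 3: bits[23:26] width=3 -> value=1 (bin 001); offset now 26 = byte 3 bit 2; 6 bits remain
Read 4: bits[26:31] width=5 -> value=21 (bin 10101); offset now 31 = byte 3 bit 7; 1 bits remain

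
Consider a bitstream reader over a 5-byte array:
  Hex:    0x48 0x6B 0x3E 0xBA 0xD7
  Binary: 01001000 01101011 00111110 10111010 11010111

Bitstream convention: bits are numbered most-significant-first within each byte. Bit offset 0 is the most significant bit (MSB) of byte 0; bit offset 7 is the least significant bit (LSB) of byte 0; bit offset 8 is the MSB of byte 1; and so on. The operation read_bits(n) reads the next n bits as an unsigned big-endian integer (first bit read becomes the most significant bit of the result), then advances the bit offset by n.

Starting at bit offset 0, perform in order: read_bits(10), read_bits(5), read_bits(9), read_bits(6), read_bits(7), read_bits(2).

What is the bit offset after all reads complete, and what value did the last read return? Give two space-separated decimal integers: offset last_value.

Read 1: bits[0:10] width=10 -> value=289 (bin 0100100001); offset now 10 = byte 1 bit 2; 30 bits remain
Read 2: bits[10:15] width=5 -> value=21 (bin 10101); offset now 15 = byte 1 bit 7; 25 bits remain
Read 3: bits[15:24] width=9 -> value=318 (bin 100111110); offset now 24 = byte 3 bit 0; 16 bits remain
Read 4: bits[24:30] width=6 -> value=46 (bin 101110); offset now 30 = byte 3 bit 6; 10 bits remain
Read 5: bits[30:37] width=7 -> value=90 (bin 1011010); offset now 37 = byte 4 bit 5; 3 bits remain
Read 6: bits[37:39] width=2 -> value=3 (bin 11); offset now 39 = byte 4 bit 7; 1 bits remain

Answer: 39 3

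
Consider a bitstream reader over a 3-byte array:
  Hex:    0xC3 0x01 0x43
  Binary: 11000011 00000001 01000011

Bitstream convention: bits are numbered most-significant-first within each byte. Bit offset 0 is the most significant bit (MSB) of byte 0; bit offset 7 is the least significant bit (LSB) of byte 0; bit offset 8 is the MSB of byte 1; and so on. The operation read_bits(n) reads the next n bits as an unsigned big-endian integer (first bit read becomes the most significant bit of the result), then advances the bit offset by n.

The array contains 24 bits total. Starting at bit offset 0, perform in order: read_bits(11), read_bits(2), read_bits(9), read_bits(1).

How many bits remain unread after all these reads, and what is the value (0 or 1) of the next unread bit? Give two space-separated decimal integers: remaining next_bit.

Answer: 1 1

Derivation:
Read 1: bits[0:11] width=11 -> value=1560 (bin 11000011000); offset now 11 = byte 1 bit 3; 13 bits remain
Read 2: bits[11:13] width=2 -> value=0 (bin 00); offset now 13 = byte 1 bit 5; 11 bits remain
Read 3: bits[13:22] width=9 -> value=80 (bin 001010000); offset now 22 = byte 2 bit 6; 2 bits remain
Read 4: bits[22:23] width=1 -> value=1 (bin 1); offset now 23 = byte 2 bit 7; 1 bits remain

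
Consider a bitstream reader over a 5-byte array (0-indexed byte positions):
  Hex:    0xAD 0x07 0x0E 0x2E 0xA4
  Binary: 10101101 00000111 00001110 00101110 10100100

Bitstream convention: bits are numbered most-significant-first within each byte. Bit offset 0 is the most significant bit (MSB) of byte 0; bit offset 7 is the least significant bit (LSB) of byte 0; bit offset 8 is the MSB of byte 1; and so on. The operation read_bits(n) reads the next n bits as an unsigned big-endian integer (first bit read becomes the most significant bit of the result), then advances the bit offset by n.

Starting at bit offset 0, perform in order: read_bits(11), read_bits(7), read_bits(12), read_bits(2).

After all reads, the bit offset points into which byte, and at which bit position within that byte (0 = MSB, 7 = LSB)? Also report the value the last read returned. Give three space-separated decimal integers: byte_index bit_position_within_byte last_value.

Answer: 4 0 2

Derivation:
Read 1: bits[0:11] width=11 -> value=1384 (bin 10101101000); offset now 11 = byte 1 bit 3; 29 bits remain
Read 2: bits[11:18] width=7 -> value=28 (bin 0011100); offset now 18 = byte 2 bit 2; 22 bits remain
Read 3: bits[18:30] width=12 -> value=907 (bin 001110001011); offset now 30 = byte 3 bit 6; 10 bits remain
Read 4: bits[30:32] width=2 -> value=2 (bin 10); offset now 32 = byte 4 bit 0; 8 bits remain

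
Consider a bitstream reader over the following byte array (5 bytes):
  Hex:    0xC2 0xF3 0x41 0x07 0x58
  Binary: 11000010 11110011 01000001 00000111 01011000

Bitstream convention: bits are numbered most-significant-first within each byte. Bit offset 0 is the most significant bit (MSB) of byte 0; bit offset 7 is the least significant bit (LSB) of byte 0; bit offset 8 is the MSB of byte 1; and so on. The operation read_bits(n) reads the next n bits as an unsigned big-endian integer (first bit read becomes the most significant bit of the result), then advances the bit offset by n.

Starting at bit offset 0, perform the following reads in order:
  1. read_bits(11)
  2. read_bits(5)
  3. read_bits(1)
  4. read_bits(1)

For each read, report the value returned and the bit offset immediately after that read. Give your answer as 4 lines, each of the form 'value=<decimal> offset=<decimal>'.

Read 1: bits[0:11] width=11 -> value=1559 (bin 11000010111); offset now 11 = byte 1 bit 3; 29 bits remain
Read 2: bits[11:16] width=5 -> value=19 (bin 10011); offset now 16 = byte 2 bit 0; 24 bits remain
Read 3: bits[16:17] width=1 -> value=0 (bin 0); offset now 17 = byte 2 bit 1; 23 bits remain
Read 4: bits[17:18] width=1 -> value=1 (bin 1); offset now 18 = byte 2 bit 2; 22 bits remain

Answer: value=1559 offset=11
value=19 offset=16
value=0 offset=17
value=1 offset=18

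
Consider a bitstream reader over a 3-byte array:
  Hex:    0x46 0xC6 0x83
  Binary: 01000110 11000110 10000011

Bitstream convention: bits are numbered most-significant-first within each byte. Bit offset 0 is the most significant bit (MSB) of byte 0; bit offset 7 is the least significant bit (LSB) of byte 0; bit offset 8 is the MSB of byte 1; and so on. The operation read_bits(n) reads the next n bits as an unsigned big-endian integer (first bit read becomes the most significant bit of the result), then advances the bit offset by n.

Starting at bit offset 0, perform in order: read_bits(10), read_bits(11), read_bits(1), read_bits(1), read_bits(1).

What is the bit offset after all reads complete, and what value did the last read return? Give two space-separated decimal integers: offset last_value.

Answer: 24 1

Derivation:
Read 1: bits[0:10] width=10 -> value=283 (bin 0100011011); offset now 10 = byte 1 bit 2; 14 bits remain
Read 2: bits[10:21] width=11 -> value=208 (bin 00011010000); offset now 21 = byte 2 bit 5; 3 bits remain
Read 3: bits[21:22] width=1 -> value=0 (bin 0); offset now 22 = byte 2 bit 6; 2 bits remain
Read 4: bits[22:23] width=1 -> value=1 (bin 1); offset now 23 = byte 2 bit 7; 1 bits remain
Read 5: bits[23:24] width=1 -> value=1 (bin 1); offset now 24 = byte 3 bit 0; 0 bits remain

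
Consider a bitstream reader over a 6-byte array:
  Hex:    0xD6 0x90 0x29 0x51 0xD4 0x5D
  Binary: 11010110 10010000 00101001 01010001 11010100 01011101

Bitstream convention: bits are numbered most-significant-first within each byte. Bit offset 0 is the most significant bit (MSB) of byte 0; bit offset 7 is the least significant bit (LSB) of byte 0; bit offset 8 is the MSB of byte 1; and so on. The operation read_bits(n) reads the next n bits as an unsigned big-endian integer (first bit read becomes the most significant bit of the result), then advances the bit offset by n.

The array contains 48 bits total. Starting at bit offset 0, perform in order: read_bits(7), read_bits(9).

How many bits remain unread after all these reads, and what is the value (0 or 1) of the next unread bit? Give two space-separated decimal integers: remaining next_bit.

Answer: 32 0

Derivation:
Read 1: bits[0:7] width=7 -> value=107 (bin 1101011); offset now 7 = byte 0 bit 7; 41 bits remain
Read 2: bits[7:16] width=9 -> value=144 (bin 010010000); offset now 16 = byte 2 bit 0; 32 bits remain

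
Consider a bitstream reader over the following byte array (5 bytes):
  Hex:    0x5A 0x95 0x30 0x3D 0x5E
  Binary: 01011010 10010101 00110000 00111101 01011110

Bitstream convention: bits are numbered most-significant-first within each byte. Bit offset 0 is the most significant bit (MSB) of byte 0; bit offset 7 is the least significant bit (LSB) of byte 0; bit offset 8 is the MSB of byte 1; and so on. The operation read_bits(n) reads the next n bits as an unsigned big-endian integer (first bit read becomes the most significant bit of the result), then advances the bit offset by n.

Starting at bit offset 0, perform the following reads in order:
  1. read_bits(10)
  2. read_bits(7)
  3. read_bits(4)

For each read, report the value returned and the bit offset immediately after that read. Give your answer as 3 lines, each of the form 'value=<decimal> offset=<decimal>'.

Read 1: bits[0:10] width=10 -> value=362 (bin 0101101010); offset now 10 = byte 1 bit 2; 30 bits remain
Read 2: bits[10:17] width=7 -> value=42 (bin 0101010); offset now 17 = byte 2 bit 1; 23 bits remain
Read 3: bits[17:21] width=4 -> value=6 (bin 0110); offset now 21 = byte 2 bit 5; 19 bits remain

Answer: value=362 offset=10
value=42 offset=17
value=6 offset=21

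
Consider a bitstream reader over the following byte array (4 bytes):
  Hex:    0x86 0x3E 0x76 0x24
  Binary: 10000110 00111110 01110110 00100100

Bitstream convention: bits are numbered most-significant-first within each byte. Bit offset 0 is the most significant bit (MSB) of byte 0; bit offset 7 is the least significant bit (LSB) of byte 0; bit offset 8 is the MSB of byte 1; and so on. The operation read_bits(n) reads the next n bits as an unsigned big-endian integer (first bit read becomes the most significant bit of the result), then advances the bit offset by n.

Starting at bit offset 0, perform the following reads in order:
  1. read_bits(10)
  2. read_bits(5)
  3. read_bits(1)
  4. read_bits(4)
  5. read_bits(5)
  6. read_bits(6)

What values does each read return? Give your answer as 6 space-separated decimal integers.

Read 1: bits[0:10] width=10 -> value=536 (bin 1000011000); offset now 10 = byte 1 bit 2; 22 bits remain
Read 2: bits[10:15] width=5 -> value=31 (bin 11111); offset now 15 = byte 1 bit 7; 17 bits remain
Read 3: bits[15:16] width=1 -> value=0 (bin 0); offset now 16 = byte 2 bit 0; 16 bits remain
Read 4: bits[16:20] width=4 -> value=7 (bin 0111); offset now 20 = byte 2 bit 4; 12 bits remain
Read 5: bits[20:25] width=5 -> value=12 (bin 01100); offset now 25 = byte 3 bit 1; 7 bits remain
Read 6: bits[25:31] width=6 -> value=18 (bin 010010); offset now 31 = byte 3 bit 7; 1 bits remain

Answer: 536 31 0 7 12 18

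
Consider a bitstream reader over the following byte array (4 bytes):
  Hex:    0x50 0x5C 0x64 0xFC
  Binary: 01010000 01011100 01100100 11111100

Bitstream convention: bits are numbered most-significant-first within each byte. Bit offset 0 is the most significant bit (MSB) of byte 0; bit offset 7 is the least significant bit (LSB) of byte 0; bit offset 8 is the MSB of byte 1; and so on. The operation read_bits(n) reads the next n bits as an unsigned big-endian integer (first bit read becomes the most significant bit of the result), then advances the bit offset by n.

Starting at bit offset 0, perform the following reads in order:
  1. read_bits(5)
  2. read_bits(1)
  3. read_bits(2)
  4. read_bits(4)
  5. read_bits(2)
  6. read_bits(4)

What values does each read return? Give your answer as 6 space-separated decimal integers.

Read 1: bits[0:5] width=5 -> value=10 (bin 01010); offset now 5 = byte 0 bit 5; 27 bits remain
Read 2: bits[5:6] width=1 -> value=0 (bin 0); offset now 6 = byte 0 bit 6; 26 bits remain
Read 3: bits[6:8] width=2 -> value=0 (bin 00); offset now 8 = byte 1 bit 0; 24 bits remain
Read 4: bits[8:12] width=4 -> value=5 (bin 0101); offset now 12 = byte 1 bit 4; 20 bits remain
Read 5: bits[12:14] width=2 -> value=3 (bin 11); offset now 14 = byte 1 bit 6; 18 bits remain
Read 6: bits[14:18] width=4 -> value=1 (bin 0001); offset now 18 = byte 2 bit 2; 14 bits remain

Answer: 10 0 0 5 3 1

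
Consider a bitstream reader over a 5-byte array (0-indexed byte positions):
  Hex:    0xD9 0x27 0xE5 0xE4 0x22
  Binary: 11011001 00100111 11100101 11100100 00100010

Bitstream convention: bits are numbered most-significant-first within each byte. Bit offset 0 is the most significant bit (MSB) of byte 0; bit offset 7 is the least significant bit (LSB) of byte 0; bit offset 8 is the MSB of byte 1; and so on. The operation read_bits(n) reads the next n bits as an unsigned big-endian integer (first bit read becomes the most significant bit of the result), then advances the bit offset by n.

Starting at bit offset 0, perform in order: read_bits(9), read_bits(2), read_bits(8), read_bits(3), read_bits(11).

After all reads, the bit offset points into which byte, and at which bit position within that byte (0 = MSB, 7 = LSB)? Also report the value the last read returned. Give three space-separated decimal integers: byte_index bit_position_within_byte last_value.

Answer: 4 1 968

Derivation:
Read 1: bits[0:9] width=9 -> value=434 (bin 110110010); offset now 9 = byte 1 bit 1; 31 bits remain
Read 2: bits[9:11] width=2 -> value=1 (bin 01); offset now 11 = byte 1 bit 3; 29 bits remain
Read 3: bits[11:19] width=8 -> value=63 (bin 00111111); offset now 19 = byte 2 bit 3; 21 bits remain
Read 4: bits[19:22] width=3 -> value=1 (bin 001); offset now 22 = byte 2 bit 6; 18 bits remain
Read 5: bits[22:33] width=11 -> value=968 (bin 01111001000); offset now 33 = byte 4 bit 1; 7 bits remain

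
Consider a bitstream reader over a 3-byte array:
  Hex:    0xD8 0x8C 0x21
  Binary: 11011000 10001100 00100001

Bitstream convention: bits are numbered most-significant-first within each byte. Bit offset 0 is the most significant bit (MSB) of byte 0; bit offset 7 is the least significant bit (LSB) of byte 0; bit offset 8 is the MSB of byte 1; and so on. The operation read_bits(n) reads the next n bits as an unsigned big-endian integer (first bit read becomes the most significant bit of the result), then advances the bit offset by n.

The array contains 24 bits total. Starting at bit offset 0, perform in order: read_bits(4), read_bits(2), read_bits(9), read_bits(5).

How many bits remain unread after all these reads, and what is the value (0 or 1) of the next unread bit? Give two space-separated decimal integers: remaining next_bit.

Read 1: bits[0:4] width=4 -> value=13 (bin 1101); offset now 4 = byte 0 bit 4; 20 bits remain
Read 2: bits[4:6] width=2 -> value=2 (bin 10); offset now 6 = byte 0 bit 6; 18 bits remain
Read 3: bits[6:15] width=9 -> value=70 (bin 001000110); offset now 15 = byte 1 bit 7; 9 bits remain
Read 4: bits[15:20] width=5 -> value=2 (bin 00010); offset now 20 = byte 2 bit 4; 4 bits remain

Answer: 4 0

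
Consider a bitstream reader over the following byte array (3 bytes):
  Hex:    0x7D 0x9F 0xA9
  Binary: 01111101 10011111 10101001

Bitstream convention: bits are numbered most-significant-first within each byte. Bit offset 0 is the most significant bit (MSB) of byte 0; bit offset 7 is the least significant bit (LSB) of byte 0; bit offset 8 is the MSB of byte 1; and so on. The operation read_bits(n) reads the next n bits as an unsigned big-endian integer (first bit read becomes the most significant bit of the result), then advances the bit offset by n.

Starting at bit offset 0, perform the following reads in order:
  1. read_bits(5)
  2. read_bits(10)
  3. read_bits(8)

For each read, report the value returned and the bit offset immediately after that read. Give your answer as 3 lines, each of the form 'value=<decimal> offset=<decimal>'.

Read 1: bits[0:5] width=5 -> value=15 (bin 01111); offset now 5 = byte 0 bit 5; 19 bits remain
Read 2: bits[5:15] width=10 -> value=719 (bin 1011001111); offset now 15 = byte 1 bit 7; 9 bits remain
Read 3: bits[15:23] width=8 -> value=212 (bin 11010100); offset now 23 = byte 2 bit 7; 1 bits remain

Answer: value=15 offset=5
value=719 offset=15
value=212 offset=23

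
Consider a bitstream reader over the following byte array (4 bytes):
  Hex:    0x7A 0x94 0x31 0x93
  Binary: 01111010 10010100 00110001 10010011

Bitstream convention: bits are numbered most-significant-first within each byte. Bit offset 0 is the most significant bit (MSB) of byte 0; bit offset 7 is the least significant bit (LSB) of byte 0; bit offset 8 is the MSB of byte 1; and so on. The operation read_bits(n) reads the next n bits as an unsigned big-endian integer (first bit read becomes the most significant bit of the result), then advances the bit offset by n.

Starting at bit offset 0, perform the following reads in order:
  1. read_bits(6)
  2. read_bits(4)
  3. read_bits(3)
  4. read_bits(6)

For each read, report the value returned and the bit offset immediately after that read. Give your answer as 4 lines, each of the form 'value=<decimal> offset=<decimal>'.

Answer: value=30 offset=6
value=10 offset=10
value=2 offset=13
value=33 offset=19

Derivation:
Read 1: bits[0:6] width=6 -> value=30 (bin 011110); offset now 6 = byte 0 bit 6; 26 bits remain
Read 2: bits[6:10] width=4 -> value=10 (bin 1010); offset now 10 = byte 1 bit 2; 22 bits remain
Read 3: bits[10:13] width=3 -> value=2 (bin 010); offset now 13 = byte 1 bit 5; 19 bits remain
Read 4: bits[13:19] width=6 -> value=33 (bin 100001); offset now 19 = byte 2 bit 3; 13 bits remain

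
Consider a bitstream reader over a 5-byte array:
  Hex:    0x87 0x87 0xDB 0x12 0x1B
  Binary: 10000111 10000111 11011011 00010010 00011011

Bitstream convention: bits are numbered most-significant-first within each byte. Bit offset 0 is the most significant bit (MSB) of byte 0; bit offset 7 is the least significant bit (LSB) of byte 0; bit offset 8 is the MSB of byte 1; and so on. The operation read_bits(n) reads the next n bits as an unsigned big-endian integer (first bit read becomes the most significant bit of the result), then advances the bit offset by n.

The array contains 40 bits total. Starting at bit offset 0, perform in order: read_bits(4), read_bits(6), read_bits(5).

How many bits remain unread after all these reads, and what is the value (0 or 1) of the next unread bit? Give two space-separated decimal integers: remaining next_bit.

Read 1: bits[0:4] width=4 -> value=8 (bin 1000); offset now 4 = byte 0 bit 4; 36 bits remain
Read 2: bits[4:10] width=6 -> value=30 (bin 011110); offset now 10 = byte 1 bit 2; 30 bits remain
Read 3: bits[10:15] width=5 -> value=3 (bin 00011); offset now 15 = byte 1 bit 7; 25 bits remain

Answer: 25 1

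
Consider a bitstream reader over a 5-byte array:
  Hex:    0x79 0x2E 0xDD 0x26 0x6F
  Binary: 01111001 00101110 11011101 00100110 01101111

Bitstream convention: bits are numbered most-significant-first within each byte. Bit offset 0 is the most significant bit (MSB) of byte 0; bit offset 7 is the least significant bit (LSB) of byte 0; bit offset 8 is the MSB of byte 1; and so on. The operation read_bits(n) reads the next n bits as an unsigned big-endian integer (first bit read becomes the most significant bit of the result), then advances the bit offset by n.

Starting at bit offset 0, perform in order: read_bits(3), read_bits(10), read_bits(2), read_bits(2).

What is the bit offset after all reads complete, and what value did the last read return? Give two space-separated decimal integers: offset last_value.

Answer: 17 1

Derivation:
Read 1: bits[0:3] width=3 -> value=3 (bin 011); offset now 3 = byte 0 bit 3; 37 bits remain
Read 2: bits[3:13] width=10 -> value=805 (bin 1100100101); offset now 13 = byte 1 bit 5; 27 bits remain
Read 3: bits[13:15] width=2 -> value=3 (bin 11); offset now 15 = byte 1 bit 7; 25 bits remain
Read 4: bits[15:17] width=2 -> value=1 (bin 01); offset now 17 = byte 2 bit 1; 23 bits remain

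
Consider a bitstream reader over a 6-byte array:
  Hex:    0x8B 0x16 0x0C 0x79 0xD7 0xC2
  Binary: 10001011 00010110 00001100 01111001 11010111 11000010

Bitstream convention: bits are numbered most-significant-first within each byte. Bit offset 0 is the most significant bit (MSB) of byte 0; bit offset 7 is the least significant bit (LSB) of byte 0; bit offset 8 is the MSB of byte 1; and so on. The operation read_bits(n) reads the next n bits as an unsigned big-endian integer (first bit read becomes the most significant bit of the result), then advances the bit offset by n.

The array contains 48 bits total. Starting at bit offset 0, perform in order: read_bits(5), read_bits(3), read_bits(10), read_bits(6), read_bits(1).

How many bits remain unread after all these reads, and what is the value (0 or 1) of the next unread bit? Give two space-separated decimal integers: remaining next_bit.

Read 1: bits[0:5] width=5 -> value=17 (bin 10001); offset now 5 = byte 0 bit 5; 43 bits remain
Read 2: bits[5:8] width=3 -> value=3 (bin 011); offset now 8 = byte 1 bit 0; 40 bits remain
Read 3: bits[8:18] width=10 -> value=88 (bin 0001011000); offset now 18 = byte 2 bit 2; 30 bits remain
Read 4: bits[18:24] width=6 -> value=12 (bin 001100); offset now 24 = byte 3 bit 0; 24 bits remain
Read 5: bits[24:25] width=1 -> value=0 (bin 0); offset now 25 = byte 3 bit 1; 23 bits remain

Answer: 23 1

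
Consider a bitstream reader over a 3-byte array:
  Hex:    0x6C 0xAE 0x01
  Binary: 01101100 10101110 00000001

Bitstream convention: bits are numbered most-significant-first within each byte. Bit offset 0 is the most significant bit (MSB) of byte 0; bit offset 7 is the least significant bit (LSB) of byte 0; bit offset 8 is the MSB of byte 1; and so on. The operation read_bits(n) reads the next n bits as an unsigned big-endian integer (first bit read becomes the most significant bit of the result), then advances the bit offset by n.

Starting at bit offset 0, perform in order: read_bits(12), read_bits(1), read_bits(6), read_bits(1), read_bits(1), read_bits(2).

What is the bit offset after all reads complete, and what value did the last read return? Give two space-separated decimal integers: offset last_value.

Read 1: bits[0:12] width=12 -> value=1738 (bin 011011001010); offset now 12 = byte 1 bit 4; 12 bits remain
Read 2: bits[12:13] width=1 -> value=1 (bin 1); offset now 13 = byte 1 bit 5; 11 bits remain
Read 3: bits[13:19] width=6 -> value=48 (bin 110000); offset now 19 = byte 2 bit 3; 5 bits remain
Read 4: bits[19:20] width=1 -> value=0 (bin 0); offset now 20 = byte 2 bit 4; 4 bits remain
Read 5: bits[20:21] width=1 -> value=0 (bin 0); offset now 21 = byte 2 bit 5; 3 bits remain
Read 6: bits[21:23] width=2 -> value=0 (bin 00); offset now 23 = byte 2 bit 7; 1 bits remain

Answer: 23 0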